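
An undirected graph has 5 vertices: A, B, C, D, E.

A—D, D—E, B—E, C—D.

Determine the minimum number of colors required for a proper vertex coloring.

D and E are adjacent, so at least 2 colors are needed.
2 colors suffice: color red → {B, D}; color blue → {A, C, E}. Each edge has distinct colors on its endpoints.

2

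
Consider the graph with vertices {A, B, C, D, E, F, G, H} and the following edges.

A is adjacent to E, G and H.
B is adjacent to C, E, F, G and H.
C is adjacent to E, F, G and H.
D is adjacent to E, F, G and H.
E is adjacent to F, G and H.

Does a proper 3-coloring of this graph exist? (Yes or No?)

No

B, C, E, H are pairwise adjacent (a clique of size 4), so at least 4 colors are needed.
So 3 colors are not enough.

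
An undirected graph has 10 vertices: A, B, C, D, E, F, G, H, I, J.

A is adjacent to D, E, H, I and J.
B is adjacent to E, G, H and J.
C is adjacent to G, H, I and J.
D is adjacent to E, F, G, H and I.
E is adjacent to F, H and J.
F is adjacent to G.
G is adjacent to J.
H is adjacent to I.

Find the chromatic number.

4

A, D, E, H are mutually adjacent (a clique of size 4), so at least 4 colors are needed.
4 colors suffice: color 1 → {F, H, J}; color 2 → {B, C, D}; color 3 → {E, G, I}; color 4 → {A}. No two adjacent vertices share a color.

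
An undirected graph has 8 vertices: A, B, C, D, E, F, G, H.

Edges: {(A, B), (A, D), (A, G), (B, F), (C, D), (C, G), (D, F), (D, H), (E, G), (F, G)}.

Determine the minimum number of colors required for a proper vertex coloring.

D and F are adjacent, so at least 2 colors are needed.
2 colors suffice: color red → {B, D, G}; color blue → {A, C, E, F, H}. Each edge has distinct colors on its endpoints.

2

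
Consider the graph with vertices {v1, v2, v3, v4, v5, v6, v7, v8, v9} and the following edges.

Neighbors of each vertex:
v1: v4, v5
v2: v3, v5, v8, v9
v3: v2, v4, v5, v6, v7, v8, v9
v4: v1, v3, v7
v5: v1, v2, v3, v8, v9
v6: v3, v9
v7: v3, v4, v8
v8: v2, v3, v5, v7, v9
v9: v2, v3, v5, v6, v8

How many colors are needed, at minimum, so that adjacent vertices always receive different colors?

v2, v3, v5, v8, v9 are pairwise adjacent (a clique of size 5), so at least 5 colors are needed.
A valid assignment using 5 colors: v1=red, v2=purple, v3=red, v4=blue, v5=green, v6=blue, v7=green, v8=blue, v9=yellow. Every edge joins two different colors.

5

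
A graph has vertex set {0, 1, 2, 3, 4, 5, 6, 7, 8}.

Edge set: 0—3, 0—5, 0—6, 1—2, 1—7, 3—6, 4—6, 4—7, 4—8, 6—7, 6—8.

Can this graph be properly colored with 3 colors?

The chromatic number is 3. 4, 6, 8 are pairwise adjacent, so at least 3 colors are needed.
A valid assignment using 3 colors: 0=b, 1=a, 2=b, 3=c, 4=b, 5=a, 6=a, 7=c, 8=c.
That is already a proper 3-coloring.

Yes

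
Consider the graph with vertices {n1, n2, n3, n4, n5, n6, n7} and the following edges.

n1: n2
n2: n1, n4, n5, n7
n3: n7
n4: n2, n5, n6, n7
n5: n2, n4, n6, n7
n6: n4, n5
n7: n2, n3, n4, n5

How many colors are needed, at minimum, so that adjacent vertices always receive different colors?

n2, n4, n5, n7 are pairwise adjacent (a clique of size 4), so at least 4 colors are needed.
4 colors suffice: color 1 → {n2, n3, n6}; color 2 → {n1, n7}; color 3 → {n5}; color 4 → {n4}. Every edge joins two different colors.

4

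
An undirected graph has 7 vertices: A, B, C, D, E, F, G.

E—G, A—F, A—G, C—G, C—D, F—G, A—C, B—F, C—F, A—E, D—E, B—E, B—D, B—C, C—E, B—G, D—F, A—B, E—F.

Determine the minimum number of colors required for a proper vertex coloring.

A, B, C, E, F, G are pairwise adjacent (a clique of size 6), so at least 6 colors are needed.
A valid assignment using 6 colors: A=6, B=4, C=2, D=5, E=3, F=1, G=5. No two adjacent vertices share a color.

6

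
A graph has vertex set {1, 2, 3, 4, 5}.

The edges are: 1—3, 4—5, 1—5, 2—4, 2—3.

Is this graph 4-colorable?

The chromatic number is 3. The cycle 5-1-3-2-4-5 has odd length 5, so it cannot be 2-colored; at least 3 colors are needed.
3 colors suffice: 1=blue, 2=green, 3=red, 4=blue, 5=red.
Since 4 ≥ 3, a proper 4-coloring certainly exists.

Yes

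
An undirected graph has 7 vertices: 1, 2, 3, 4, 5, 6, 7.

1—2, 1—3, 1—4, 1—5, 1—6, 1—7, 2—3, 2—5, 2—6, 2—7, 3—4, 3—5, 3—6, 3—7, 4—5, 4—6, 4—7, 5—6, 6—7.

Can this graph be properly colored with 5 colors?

The chromatic number is 5. 1, 3, 4, 5, 6 form a clique, so at least 5 colors are needed.
5 colors suffice: color a → {1}; color b → {3}; color c → {6}; color d → {2, 4}; color e → {5, 7}.
That is already a proper 5-coloring.

Yes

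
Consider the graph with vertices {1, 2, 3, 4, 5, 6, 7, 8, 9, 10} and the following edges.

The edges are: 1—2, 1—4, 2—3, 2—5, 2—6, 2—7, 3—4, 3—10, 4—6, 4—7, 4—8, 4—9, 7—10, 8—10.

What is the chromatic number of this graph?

2

3 and 10 are adjacent, so at least 2 colors are needed.
2 colors suffice: color red → {2, 4, 10}; color blue → {1, 3, 5, 6, 7, 8, 9}. Every edge joins two different colors.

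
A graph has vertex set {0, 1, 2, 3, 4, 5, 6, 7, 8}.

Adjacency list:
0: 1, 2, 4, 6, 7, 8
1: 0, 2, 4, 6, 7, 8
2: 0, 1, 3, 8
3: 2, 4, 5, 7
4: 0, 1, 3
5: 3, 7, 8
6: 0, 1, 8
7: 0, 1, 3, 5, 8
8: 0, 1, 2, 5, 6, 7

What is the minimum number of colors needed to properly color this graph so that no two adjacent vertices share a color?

0, 1, 7, 8 are pairwise adjacent (a clique of size 4), so at least 4 colors are needed.
4 colors suffice: color red → {0, 3}; color blue → {1, 5}; color green → {4, 8}; color yellow → {2, 6, 7}. No two adjacent vertices share a color.

4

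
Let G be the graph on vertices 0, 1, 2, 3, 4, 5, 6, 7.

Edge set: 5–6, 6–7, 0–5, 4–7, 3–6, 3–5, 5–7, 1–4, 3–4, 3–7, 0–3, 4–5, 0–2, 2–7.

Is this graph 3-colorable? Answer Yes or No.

No

3, 5, 6, 7 form a clique, so at least 4 colors are needed.
So 3 colors are not enough.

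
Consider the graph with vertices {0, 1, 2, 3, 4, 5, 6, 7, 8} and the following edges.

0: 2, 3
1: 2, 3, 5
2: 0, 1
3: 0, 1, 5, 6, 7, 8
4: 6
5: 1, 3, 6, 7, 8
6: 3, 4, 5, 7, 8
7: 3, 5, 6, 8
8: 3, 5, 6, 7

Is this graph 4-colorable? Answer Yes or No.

3, 5, 6, 7, 8 are pairwise adjacent (a clique of size 5), so at least 5 colors are needed.
So 4 colors are not enough.

No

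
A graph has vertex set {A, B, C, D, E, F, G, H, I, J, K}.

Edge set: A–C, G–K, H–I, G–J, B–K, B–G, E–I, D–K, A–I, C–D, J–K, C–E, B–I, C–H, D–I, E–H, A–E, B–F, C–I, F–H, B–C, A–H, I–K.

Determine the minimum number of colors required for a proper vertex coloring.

5

A, C, E, H, I are mutually adjacent (a clique of size 5), so at least 5 colors are needed.
5 colors suffice: color red → {F, G, I}; color blue → {C, K}; color green → {B, D, H, J}; color yellow → {A}; color purple → {E}. Each edge has distinct colors on its endpoints.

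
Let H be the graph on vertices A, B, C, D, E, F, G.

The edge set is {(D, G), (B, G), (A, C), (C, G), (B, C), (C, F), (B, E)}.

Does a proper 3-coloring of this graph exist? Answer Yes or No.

Yes

The chromatic number is 3. B, C, G are mutually adjacent, so at least 3 colors are needed.
A valid assignment using 3 colors: A=2, B=2, C=1, D=1, E=1, F=2, G=3.
That is already a proper 3-coloring.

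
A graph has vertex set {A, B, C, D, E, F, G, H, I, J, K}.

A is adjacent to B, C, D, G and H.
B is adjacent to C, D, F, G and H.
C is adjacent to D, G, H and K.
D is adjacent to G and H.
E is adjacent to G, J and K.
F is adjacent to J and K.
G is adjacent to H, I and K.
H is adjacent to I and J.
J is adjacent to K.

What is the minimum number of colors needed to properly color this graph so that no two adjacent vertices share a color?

A, B, C, D, G, H form a clique, so at least 6 colors are needed.
A valid assignment using 6 colors: A=5, B=4, C=3, D=6, E=3, F=3, G=1, H=2, I=3, J=1, K=2. Every edge joins two different colors.

6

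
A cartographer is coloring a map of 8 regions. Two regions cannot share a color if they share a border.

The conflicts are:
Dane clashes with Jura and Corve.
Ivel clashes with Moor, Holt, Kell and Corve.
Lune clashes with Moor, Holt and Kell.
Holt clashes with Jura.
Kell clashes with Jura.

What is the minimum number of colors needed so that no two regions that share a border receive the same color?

3

The cycle Jura-Kell-Ivel-Corve-Dane-Jura has odd length 5, so it cannot be 2-colored; at least 3 colors are needed.
3 colors suffice: color 1 → {Ivel, Lune, Jura}; color 2 → {Dane, Moor, Holt, Kell}; color 3 → {Corve}. Every pair that conflicts lands in different colors.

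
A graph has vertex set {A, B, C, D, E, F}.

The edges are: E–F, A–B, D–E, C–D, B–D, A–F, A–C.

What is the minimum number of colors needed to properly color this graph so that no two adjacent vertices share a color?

The cycle B-A-F-E-D-B has odd length 5, so it cannot be 2-colored; at least 3 colors are needed.
3 colors suffice: color red → {A, D}; color blue → {B, C, F}; color green → {E}. Each edge has distinct colors on its endpoints.

3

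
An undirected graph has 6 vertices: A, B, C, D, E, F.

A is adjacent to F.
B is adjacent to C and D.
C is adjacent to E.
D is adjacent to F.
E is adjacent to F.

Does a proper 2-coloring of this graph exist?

No

The cycle C-E-F-D-B-C has odd length 5, so it cannot be 2-colored; at least 3 colors are needed.
So 2 colors are not enough.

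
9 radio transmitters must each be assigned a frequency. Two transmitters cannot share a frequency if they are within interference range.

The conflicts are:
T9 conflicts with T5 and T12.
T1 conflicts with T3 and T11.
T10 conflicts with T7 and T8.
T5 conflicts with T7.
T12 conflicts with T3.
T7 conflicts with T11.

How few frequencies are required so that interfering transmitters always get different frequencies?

3

The cycle T7-T5-T9-T12-T3-T1-T11-T7 has odd length 7, so it cannot be 2-colored; at least 3 frequencies are needed.
3 frequencies suffice: frequency 1 → {T1, T12, T7, T8}; frequency 2 → {T10, T5, T3, T11}; frequency 3 → {T9}. No two conflicting transmitters share a frequency.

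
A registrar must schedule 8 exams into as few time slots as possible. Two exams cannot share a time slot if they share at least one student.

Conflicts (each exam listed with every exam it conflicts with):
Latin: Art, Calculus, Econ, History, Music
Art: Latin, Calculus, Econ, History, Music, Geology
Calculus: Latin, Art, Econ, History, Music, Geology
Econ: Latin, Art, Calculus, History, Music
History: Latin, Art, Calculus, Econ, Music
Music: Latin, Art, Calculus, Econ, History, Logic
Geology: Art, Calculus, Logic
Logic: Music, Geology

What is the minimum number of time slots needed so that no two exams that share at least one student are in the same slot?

6

Latin, Art, Calculus, Econ, History, Music pairwise conflict, so at least 6 time slots are needed.
Using 6 time slots: Latin=6, Art=3, Calculus=1, Econ=4, History=5, Music=2, Geology=2, Logic=1. Every pair that conflicts lands in different time slots.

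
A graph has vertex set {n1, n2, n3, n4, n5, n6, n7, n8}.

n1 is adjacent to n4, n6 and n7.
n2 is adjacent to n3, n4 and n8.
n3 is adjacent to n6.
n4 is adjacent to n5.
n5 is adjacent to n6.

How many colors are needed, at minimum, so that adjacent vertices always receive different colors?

3

The cycle n3-n6-n5-n4-n2-n3 has odd length 5, so it cannot be 2-colored; at least 3 colors are needed.
One proper 3-coloring: n1=1, n2=1, n3=3, n4=2, n5=1, n6=2, n7=2, n8=2. Each edge has distinct colors on its endpoints.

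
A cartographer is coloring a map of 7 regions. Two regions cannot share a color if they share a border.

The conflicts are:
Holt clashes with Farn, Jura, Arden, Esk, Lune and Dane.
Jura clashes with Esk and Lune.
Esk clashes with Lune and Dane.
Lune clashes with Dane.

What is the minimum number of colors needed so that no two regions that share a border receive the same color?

Holt, Jura, Esk, Lune pairwise conflict, so at least 4 colors are needed.
A valid assignment using 4 colors: Holt=1, Farn=2, Jura=4, Arden=2, Esk=2, Lune=3, Dane=4. Every pair that conflicts lands in different colors.

4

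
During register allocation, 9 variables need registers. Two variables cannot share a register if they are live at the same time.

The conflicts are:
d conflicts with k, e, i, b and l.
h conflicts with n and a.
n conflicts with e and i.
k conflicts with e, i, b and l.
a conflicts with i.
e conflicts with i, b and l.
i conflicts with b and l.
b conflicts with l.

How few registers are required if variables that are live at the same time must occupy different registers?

d, k, e, i, b, l pairwise conflict, so at least 6 registers are needed.
Using 6 registers: d=6, h=1, n=3, k=5, a=2, e=2, i=1, b=4, l=3. Every pair that conflicts lands in different registers.

6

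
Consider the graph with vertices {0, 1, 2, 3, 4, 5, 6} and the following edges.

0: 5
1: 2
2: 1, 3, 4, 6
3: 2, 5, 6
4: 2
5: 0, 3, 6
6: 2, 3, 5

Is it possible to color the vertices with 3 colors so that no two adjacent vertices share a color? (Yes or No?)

The chromatic number is 3. 2, 3, 6 form a triangle, so at least 3 colors are needed.
3 colors suffice: color red → {2, 5}; color blue → {0, 1, 3, 4}; color green → {6}.
That is already a proper 3-coloring.

Yes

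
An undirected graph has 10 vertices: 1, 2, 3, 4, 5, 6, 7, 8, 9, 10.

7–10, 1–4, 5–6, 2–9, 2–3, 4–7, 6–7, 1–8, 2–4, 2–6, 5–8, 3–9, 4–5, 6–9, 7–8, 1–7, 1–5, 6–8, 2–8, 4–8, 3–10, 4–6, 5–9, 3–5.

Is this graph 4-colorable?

Yes

The chromatic number is 4. 1, 4, 5, 8 are mutually adjacent (a clique of size 4), so at least 4 colors are needed.
4 colors suffice: 1=yellow, 2=red, 3=green, 4=green, 5=red, 6=yellow, 7=red, 8=blue, 9=blue, 10=blue.
That is already a proper 4-coloring.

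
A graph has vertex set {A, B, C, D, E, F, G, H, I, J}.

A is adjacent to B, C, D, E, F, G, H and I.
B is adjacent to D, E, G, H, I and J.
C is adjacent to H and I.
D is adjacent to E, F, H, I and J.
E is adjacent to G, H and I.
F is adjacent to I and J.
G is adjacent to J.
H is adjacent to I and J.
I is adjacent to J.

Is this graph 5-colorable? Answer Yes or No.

No

A, B, D, E, H, I are mutually adjacent (a clique of size 6), so at least 6 colors are needed.
So 5 colors are not enough.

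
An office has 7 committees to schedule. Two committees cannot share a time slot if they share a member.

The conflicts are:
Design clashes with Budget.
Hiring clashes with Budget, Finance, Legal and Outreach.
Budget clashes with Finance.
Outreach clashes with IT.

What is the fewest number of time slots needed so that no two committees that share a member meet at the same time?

Hiring, Budget, Finance pairwise conflict, so at least 3 time slots are needed.
3 time slots suffice: time slot 1 → {Design, Hiring, IT}; time slot 2 → {Budget, Legal, Outreach}; time slot 3 → {Finance}. No two conflicting committees share a time slot.

3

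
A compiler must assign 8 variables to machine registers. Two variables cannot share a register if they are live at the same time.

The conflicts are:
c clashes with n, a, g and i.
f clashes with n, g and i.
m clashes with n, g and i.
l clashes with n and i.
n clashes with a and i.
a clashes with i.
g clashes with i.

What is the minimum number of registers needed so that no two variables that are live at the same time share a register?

4

c, n, a, i are mutually in conflict, so at least 4 registers are needed.
4 registers suffice: c=3, f=3, m=3, l=3, n=2, a=4, g=2, i=1. No two conflicting variables share a register.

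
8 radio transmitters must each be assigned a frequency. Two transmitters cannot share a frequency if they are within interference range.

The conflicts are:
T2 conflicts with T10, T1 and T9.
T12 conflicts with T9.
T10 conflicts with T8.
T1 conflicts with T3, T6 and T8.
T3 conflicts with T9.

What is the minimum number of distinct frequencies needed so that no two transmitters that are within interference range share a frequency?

T12 and T9 conflict, so at least 2 frequencies are needed.
A valid assignment using 2 frequencies: T2=2, T12=2, T10=1, T1=1, T3=2, T6=2, T9=1, T8=2. Every pair that conflicts lands in different frequencies.

2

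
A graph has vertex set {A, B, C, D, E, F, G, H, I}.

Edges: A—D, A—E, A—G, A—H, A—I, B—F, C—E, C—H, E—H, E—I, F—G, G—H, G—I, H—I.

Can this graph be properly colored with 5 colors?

Yes

The chromatic number is 4. A, E, H, I are mutually adjacent (a clique of size 4), so at least 4 colors are needed.
4 colors suffice: color red → {D, F, H}; color blue → {A, B, C}; color green → {E, G}; color yellow → {I}.
Since 5 ≥ 4, a proper 5-coloring certainly exists.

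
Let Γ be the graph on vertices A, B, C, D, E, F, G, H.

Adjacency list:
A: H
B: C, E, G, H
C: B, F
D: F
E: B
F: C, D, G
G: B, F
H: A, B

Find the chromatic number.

B and E are adjacent, so at least 2 colors are needed.
A valid assignment using 2 colors: A=1, B=1, C=2, D=2, E=2, F=1, G=2, H=2. Every edge joins two different colors.

2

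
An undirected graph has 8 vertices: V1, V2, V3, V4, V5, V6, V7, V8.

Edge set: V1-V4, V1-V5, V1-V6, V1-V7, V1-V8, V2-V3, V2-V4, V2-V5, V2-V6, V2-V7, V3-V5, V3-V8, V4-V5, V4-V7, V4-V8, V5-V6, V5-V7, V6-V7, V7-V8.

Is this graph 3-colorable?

No

V2, V5, V6, V7 form a clique, so at least 4 colors are needed.
So 3 colors are not enough.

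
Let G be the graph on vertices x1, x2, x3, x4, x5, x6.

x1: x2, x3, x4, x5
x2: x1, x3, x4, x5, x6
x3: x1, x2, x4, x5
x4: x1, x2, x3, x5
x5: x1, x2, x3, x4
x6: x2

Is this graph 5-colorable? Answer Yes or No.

Yes

The chromatic number is 5. x1, x2, x3, x4, x5 are pairwise adjacent (a clique of size 5), so at least 5 colors are needed.
One proper 5-coloring: x1=3, x2=1, x3=5, x4=4, x5=2, x6=2.
That is already a proper 5-coloring.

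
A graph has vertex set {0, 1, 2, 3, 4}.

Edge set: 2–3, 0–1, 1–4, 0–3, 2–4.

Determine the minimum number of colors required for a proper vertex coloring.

3

The cycle 0-3-2-4-1-0 has odd length 5, so it cannot be 2-colored; at least 3 colors are needed.
One proper 3-coloring: 0=red, 1=green, 2=red, 3=blue, 4=blue. No two adjacent vertices share a color.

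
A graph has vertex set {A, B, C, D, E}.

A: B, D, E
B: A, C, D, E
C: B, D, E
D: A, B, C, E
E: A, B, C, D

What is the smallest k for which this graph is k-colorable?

4

B, C, D, E form a clique, so at least 4 colors are needed.
A valid assignment using 4 colors: A=4, B=3, C=4, D=2, E=1. Each edge has distinct colors on its endpoints.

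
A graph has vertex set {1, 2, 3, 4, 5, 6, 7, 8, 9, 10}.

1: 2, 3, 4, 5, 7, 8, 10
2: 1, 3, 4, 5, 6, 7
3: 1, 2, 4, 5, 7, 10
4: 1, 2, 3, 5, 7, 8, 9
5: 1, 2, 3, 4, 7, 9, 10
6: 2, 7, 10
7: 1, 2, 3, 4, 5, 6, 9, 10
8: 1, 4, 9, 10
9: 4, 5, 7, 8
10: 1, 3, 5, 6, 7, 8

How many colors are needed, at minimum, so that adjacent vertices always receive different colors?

6

1, 2, 3, 4, 5, 7 form a clique, so at least 6 colors are needed.
6 colors suffice: color red → {7, 8}; color blue → {5, 6}; color green → {1, 9}; color yellow → {4, 10}; color purple → {2}; color orange → {3}. No two adjacent vertices share a color.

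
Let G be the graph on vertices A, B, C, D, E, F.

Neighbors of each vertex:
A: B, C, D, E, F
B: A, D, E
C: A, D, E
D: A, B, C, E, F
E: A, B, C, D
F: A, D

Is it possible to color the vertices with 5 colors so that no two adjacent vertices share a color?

Yes

The chromatic number is 4. A, B, D, E form a clique, so at least 4 colors are needed.
One proper 4-coloring: A=red, B=yellow, C=yellow, D=blue, E=green, F=green.
Since 5 ≥ 4, a proper 5-coloring certainly exists.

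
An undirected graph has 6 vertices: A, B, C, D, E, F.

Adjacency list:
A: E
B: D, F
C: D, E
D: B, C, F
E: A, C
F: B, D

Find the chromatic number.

3

B, D, F form a triangle, so at least 3 colors are needed.
A valid assignment using 3 colors: A=2, B=3, C=2, D=1, E=1, F=2. No two adjacent vertices share a color.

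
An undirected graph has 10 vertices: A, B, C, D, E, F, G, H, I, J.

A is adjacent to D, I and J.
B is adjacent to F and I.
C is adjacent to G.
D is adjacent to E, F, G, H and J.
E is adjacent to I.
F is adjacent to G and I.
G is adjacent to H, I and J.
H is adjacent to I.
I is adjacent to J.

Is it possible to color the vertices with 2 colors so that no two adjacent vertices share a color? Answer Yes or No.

B, F, I form a triangle, so at least 3 colors are needed.
So 2 colors are not enough.

No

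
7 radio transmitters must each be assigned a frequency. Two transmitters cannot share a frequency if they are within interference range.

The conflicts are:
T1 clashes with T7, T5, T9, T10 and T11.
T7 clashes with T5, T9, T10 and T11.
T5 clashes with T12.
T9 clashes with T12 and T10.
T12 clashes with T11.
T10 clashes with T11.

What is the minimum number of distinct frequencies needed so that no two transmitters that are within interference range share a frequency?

T1, T7, T10, T11 all conflict with each other, so at least 4 frequencies are needed.
4 frequencies suffice: frequency 1 → {T1, T12}; frequency 2 → {T7}; frequency 3 → {T5, T10}; frequency 4 → {T9, T11}. Every pair that conflicts lands in different frequencies.

4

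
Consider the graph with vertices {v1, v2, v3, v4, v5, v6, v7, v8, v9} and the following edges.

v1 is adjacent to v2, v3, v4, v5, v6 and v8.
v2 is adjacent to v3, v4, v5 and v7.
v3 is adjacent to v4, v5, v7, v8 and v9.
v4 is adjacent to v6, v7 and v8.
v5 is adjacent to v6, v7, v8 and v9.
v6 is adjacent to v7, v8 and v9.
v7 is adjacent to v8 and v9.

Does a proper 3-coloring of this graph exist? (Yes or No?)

v1, v3, v4, v8 are pairwise adjacent (a clique of size 4), so at least 4 colors are needed.
So 3 colors are not enough.

No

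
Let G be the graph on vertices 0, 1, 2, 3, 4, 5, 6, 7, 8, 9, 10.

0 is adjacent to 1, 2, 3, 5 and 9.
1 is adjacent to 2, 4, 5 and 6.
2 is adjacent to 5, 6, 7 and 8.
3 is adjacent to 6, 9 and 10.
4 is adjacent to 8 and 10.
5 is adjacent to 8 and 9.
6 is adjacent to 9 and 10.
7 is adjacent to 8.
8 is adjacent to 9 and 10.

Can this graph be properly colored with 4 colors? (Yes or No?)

The chromatic number is 4. 0, 1, 2, 5 form a clique, so at least 4 colors are needed.
4 colors suffice: color red → {0, 6, 8}; color blue → {2, 9, 10}; color green → {3, 4, 5, 7}; color yellow → {1}.
That is already a proper 4-coloring.

Yes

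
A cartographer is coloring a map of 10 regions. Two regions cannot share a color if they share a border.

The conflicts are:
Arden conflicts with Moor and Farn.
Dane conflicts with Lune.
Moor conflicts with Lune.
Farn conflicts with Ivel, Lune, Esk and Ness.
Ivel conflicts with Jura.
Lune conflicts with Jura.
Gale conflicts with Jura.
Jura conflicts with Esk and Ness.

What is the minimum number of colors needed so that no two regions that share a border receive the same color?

Arden and Moor conflict, so at least 2 colors are needed.
One proper 2-coloring: Arden=2, Dane=1, Moor=1, Farn=1, Ivel=2, Lune=2, Gale=2, Jura=1, Esk=2, Ness=2. No two conflicting regions share a color.

2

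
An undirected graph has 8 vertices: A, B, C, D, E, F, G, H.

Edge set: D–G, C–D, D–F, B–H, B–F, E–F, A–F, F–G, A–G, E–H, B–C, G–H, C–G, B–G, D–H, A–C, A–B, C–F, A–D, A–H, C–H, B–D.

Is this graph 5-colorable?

No

A, B, C, D, F, G form a clique, so at least 6 colors are needed.
So 5 colors are not enough.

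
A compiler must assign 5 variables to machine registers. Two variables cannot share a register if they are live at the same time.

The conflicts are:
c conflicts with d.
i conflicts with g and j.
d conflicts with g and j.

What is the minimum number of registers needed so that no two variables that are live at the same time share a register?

2

i and j conflict, so at least 2 registers are needed.
2 registers suffice: register 1 → {i, d}; register 2 → {c, g, j}. Every pair that conflicts lands in different registers.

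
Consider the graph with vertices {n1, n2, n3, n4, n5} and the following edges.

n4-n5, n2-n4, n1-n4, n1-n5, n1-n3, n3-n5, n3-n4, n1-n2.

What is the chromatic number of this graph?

n1, n3, n4, n5 form a clique, so at least 4 colors are needed.
A valid assignment using 4 colors: n1=2, n2=3, n3=4, n4=1, n5=3. No two adjacent vertices share a color.

4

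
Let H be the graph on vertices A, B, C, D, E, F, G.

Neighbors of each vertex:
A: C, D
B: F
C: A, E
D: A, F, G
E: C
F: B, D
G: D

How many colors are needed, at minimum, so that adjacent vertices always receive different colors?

2

A and C are adjacent, so at least 2 colors are needed.
2 colors suffice: color 1 → {B, C, D}; color 2 → {A, E, F, G}. Each edge has distinct colors on its endpoints.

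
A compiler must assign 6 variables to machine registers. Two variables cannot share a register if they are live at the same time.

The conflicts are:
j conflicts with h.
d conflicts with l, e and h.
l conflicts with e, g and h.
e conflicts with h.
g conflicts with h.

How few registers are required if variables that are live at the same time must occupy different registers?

d, l, e, h all conflict with each other, so at least 4 registers are needed.
Using 4 registers: j=2, d=4, l=2, e=3, g=3, h=1. Each listed conflict is separated.

4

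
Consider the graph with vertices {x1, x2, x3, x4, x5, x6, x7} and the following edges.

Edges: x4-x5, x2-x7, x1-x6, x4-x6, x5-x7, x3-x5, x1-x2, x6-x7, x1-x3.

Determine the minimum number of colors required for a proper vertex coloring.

The cycle x1-x6-x4-x5-x3-x1 has odd length 5, so it cannot be 2-colored; at least 3 colors are needed.
3 colors suffice: color 1 → {x2, x5, x6}; color 2 → {x1, x4, x7}; color 3 → {x3}. No two adjacent vertices share a color.

3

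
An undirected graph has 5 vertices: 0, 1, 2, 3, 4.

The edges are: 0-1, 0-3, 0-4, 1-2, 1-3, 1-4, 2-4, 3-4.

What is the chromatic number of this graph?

4

0, 1, 3, 4 are pairwise adjacent (a clique of size 4), so at least 4 colors are needed.
One proper 4-coloring: 0=yellow, 1=blue, 2=green, 3=green, 4=red. Each edge has distinct colors on its endpoints.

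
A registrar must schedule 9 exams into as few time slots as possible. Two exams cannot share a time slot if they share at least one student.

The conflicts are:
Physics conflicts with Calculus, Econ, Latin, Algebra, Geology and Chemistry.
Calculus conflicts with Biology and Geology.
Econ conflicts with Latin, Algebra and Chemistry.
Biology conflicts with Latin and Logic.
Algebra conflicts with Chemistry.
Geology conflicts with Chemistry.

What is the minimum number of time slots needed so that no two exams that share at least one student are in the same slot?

4

Physics, Econ, Algebra, Chemistry all conflict with each other, so at least 4 time slots are needed.
Using 4 time slots: Physics=1, Calculus=3, Econ=2, Biology=1, Latin=3, Algebra=4, Geology=2, Logic=2, Chemistry=3. Every pair that conflicts lands in different time slots.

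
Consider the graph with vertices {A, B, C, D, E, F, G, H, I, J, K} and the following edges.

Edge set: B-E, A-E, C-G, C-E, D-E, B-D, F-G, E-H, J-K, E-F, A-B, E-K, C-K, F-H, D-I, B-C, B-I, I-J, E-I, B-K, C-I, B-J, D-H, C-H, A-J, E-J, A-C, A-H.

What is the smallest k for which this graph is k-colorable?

A, C, E, H are mutually adjacent (a clique of size 4), so at least 4 colors are needed.
4 colors suffice: color 1 → {E, G}; color 2 → {C, D, F, J}; color 3 → {B, H}; color 4 → {A, I, K}. Every edge joins two different colors.

4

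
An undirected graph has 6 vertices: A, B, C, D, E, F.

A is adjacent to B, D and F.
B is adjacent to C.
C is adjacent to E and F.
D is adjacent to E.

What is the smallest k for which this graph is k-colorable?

The cycle E-C-B-A-D-E has odd length 5, so it cannot be 2-colored; at least 3 colors are needed.
3 colors suffice: color red → {A, C}; color blue → {B, E, F}; color green → {D}. Each edge has distinct colors on its endpoints.

3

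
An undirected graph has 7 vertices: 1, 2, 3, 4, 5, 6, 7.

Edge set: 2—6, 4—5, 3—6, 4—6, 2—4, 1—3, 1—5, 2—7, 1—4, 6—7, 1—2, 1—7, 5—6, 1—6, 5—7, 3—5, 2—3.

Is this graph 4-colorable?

The chromatic number is 4. 1, 3, 5, 6 form a clique, so at least 4 colors are needed.
4 colors suffice: color a → {6}; color b → {1}; color c → {2, 5}; color d → {3, 4, 7}.
That is already a proper 4-coloring.

Yes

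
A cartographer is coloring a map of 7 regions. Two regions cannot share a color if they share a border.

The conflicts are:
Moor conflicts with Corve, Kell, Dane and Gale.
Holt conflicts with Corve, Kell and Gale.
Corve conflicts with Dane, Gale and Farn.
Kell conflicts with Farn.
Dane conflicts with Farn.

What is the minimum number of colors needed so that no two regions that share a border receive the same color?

3

Corve, Dane, Farn are mutually in conflict, so at least 3 colors are needed.
A valid assignment using 3 colors: Moor=2, Holt=2, Corve=1, Kell=1, Dane=3, Gale=3, Farn=2. Every pair that conflicts lands in different colors.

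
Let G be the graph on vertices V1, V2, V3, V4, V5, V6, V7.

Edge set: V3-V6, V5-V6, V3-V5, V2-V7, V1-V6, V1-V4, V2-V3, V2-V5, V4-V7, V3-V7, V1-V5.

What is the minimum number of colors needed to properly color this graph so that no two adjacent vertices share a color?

3

V1, V5, V6 are pairwise adjacent, so at least 3 colors are needed.
3 colors suffice: V1=1, V2=3, V3=1, V4=3, V5=2, V6=3, V7=2. Each edge has distinct colors on its endpoints.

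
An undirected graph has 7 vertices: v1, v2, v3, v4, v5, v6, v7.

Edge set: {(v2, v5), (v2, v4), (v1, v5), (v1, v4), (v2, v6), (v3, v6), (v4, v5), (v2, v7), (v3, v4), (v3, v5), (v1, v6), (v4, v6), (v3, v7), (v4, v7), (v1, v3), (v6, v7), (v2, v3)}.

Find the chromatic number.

v2, v3, v4, v6, v7 form a clique, so at least 5 colors are needed.
5 colors suffice: color 1 → {v3}; color 2 → {v4}; color 3 → {v5, v6}; color 4 → {v1, v2}; color 5 → {v7}. Each edge has distinct colors on its endpoints.

5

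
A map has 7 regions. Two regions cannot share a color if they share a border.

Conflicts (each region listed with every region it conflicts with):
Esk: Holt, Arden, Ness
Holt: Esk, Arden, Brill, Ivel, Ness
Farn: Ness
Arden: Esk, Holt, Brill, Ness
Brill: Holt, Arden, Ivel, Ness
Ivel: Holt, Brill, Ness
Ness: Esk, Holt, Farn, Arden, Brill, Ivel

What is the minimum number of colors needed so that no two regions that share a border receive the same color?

4

Esk, Holt, Arden, Ness are mutually in conflict, so at least 4 colors are needed.
4 colors suffice: color 1 → {Ness}; color 2 → {Holt, Farn}; color 3 → {Arden, Ivel}; color 4 → {Esk, Brill}. Every pair that conflicts lands in different colors.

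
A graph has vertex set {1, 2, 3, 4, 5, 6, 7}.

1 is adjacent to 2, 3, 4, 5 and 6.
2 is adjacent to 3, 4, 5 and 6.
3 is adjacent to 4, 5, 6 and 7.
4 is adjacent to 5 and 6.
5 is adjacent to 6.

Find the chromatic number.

6

1, 2, 3, 4, 5, 6 are pairwise adjacent (a clique of size 6), so at least 6 colors are needed.
One proper 6-coloring: 1=yellow, 2=purple, 3=red, 4=orange, 5=green, 6=blue, 7=blue. No two adjacent vertices share a color.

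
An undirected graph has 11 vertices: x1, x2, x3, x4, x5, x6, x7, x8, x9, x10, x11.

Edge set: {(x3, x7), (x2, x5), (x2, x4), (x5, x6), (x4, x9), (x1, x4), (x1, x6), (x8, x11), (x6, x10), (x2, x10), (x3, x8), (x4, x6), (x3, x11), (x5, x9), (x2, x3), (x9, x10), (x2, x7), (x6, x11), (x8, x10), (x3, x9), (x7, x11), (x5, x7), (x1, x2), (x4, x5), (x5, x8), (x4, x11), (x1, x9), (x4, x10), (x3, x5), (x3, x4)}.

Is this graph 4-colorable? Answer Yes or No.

The chromatic number is 4. x3, x4, x5, x9 form a clique, so at least 4 colors are needed.
4 colors suffice: x1=2, x2=4, x3=3, x4=1, x5=2, x6=3, x7=1, x8=1, x9=4, x10=2, x11=2.
That is already a proper 4-coloring.

Yes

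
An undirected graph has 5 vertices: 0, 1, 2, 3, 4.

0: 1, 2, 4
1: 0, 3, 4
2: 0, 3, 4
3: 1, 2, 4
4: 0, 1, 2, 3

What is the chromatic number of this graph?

1, 3, 4 are pairwise adjacent, so at least 3 colors are needed.
A valid assignment using 3 colors: 0=blue, 1=green, 2=green, 3=blue, 4=red. Each edge has distinct colors on its endpoints.

3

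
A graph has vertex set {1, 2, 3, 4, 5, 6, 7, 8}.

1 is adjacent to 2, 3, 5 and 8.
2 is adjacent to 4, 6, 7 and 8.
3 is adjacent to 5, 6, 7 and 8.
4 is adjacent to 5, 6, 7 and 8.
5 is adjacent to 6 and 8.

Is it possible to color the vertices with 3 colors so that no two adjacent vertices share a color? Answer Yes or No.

1, 3, 5, 8 are mutually adjacent (a clique of size 4), so at least 4 colors are needed.
So 3 colors are not enough.

No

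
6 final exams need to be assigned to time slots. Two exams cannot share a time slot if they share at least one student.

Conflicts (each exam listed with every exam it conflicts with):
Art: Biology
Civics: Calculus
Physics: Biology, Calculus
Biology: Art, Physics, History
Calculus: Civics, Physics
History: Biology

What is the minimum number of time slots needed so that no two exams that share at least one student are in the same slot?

Civics and Calculus conflict, so at least 2 time slots are needed.
2 time slots suffice: time slot 1 → {Biology, Calculus}; time slot 2 → {Art, Civics, Physics, History}. No two conflicting exams share a time slot.

2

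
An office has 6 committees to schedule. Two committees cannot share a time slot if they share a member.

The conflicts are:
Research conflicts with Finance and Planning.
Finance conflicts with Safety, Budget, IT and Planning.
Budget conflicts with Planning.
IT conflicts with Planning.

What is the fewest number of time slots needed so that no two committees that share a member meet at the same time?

Research, Finance, Planning all conflict with each other, so at least 3 time slots are needed.
Using 3 time slots: Research=3, Finance=1, Safety=2, Budget=3, IT=3, Planning=2. Each listed conflict is separated.

3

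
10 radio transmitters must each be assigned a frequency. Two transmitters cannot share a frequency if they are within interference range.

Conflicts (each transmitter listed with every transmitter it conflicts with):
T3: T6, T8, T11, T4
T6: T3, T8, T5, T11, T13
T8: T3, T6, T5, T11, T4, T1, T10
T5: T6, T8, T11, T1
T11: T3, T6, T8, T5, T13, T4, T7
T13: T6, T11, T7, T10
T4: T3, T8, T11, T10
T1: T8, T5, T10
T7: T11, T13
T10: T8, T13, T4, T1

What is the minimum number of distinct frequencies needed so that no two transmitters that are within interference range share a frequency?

4

T6, T8, T5, T11 all conflict with each other, so at least 4 frequencies are needed.
4 frequencies suffice: frequency 1 → {T11, T10}; frequency 2 → {T8, T13}; frequency 3 → {T6, T4, T1, T7}; frequency 4 → {T3, T5}. Every pair that conflicts lands in different frequencies.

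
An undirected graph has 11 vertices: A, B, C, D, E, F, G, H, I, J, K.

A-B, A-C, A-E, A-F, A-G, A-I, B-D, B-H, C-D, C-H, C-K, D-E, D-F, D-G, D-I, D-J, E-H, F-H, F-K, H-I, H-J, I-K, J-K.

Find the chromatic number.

A and C are adjacent, so at least 2 colors are needed.
2 colors suffice: color 1 → {A, D, H, K}; color 2 → {B, C, E, F, G, I, J}. Every edge joins two different colors.

2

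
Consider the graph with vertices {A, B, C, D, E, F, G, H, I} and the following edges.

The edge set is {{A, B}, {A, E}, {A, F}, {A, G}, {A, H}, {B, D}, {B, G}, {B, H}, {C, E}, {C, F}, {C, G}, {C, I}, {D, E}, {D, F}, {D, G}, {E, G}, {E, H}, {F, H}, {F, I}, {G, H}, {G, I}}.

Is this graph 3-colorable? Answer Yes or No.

No

A, B, G, H form a clique, so at least 4 colors are needed.
So 3 colors are not enough.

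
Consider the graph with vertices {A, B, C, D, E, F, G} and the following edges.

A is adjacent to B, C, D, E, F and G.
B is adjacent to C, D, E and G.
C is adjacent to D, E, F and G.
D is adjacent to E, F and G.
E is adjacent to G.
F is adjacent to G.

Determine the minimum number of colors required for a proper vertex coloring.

A, B, C, D, E, G are pairwise adjacent (a clique of size 6), so at least 6 colors are needed.
6 colors suffice: A=1, B=5, C=4, D=2, E=6, F=5, G=3. Every edge joins two different colors.

6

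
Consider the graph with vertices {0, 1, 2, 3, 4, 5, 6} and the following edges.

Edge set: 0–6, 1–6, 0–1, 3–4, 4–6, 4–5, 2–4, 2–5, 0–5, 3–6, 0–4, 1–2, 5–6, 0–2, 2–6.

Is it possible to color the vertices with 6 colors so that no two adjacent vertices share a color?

The chromatic number is 5. 0, 2, 4, 5, 6 form a clique, so at least 5 colors are needed.
5 colors suffice: color red → {6}; color blue → {1, 4}; color green → {2, 3}; color yellow → {0}; color purple → {5}.
Since 6 ≥ 5, a proper 6-coloring certainly exists.

Yes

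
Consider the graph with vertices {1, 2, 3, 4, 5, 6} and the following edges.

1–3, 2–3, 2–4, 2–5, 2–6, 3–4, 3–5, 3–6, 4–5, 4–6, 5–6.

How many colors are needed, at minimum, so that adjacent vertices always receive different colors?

2, 3, 4, 5, 6 are pairwise adjacent (a clique of size 5), so at least 5 colors are needed.
A valid assignment using 5 colors: 1=blue, 2=green, 3=red, 4=yellow, 5=blue, 6=purple. Every edge joins two different colors.

5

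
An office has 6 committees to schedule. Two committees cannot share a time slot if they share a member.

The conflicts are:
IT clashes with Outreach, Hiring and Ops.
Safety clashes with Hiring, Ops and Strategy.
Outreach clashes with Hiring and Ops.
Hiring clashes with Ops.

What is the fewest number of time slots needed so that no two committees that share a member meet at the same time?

4

IT, Outreach, Hiring, Ops are mutually in conflict, so at least 4 time slots are needed.
4 time slots suffice: IT=3, Safety=3, Outreach=4, Hiring=1, Ops=2, Strategy=1. Each listed conflict is separated.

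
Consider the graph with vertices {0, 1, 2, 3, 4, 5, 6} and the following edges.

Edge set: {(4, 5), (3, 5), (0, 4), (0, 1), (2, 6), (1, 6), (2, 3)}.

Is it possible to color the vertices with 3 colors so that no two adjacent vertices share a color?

The chromatic number is 3. The cycle 0-1-6-2-3-5-4-0 has odd length 7, so it cannot be 2-colored; at least 3 colors are needed.
One proper 3-coloring: 0=b, 1=a, 2=a, 3=b, 4=a, 5=c, 6=b.
That is already a proper 3-coloring.

Yes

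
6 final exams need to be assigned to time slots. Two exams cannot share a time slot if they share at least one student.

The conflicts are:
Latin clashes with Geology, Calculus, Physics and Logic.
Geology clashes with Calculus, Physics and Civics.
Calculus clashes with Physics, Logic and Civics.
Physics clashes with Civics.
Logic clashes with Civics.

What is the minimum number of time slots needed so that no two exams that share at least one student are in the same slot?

Latin, Geology, Calculus, Physics are mutually in conflict, so at least 4 time slots are needed.
4 time slots suffice: time slot 1 → {Calculus}; time slot 2 → {Latin, Civics}; time slot 3 → {Geology, Logic}; time slot 4 → {Physics}. Each listed conflict is separated.

4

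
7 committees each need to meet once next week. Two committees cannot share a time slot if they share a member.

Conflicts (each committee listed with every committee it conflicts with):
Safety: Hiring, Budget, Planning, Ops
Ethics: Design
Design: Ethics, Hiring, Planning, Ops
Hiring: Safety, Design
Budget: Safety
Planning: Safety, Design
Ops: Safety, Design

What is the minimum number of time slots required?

2

Design and Hiring conflict, so at least 2 time slots are needed.
2 time slots suffice: Safety=1, Ethics=2, Design=1, Hiring=2, Budget=2, Planning=2, Ops=2. Each listed conflict is separated.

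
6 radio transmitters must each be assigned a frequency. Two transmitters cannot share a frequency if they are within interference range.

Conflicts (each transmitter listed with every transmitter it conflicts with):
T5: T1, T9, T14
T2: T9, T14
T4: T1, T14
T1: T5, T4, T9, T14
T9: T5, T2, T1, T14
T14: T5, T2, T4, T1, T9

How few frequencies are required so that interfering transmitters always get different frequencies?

T5, T1, T9, T14 are mutually in conflict, so at least 4 frequencies are needed.
4 frequencies suffice: frequency 1 → {T14}; frequency 2 → {T2, T1}; frequency 3 → {T4, T9}; frequency 4 → {T5}. Each listed conflict is separated.

4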